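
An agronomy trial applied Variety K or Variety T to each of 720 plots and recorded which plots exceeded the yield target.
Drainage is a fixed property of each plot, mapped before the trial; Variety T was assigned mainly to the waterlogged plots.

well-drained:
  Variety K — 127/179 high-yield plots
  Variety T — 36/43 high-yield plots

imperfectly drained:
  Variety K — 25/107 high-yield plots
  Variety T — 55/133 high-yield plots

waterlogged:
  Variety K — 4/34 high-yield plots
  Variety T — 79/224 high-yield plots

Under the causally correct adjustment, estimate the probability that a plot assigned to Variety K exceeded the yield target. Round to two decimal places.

The stratified and pooled comparisons disagree (Variety T wins within each field drainage; Variety K wins overall), so the answer turns on the causal role of field drainage.
Field drainage satisfies the back-door criterion: it is not a descendant of the variety, and it blocks the spurious path from variety to outcome. Adjusting for it (i.e., using the within-field drainage rates) gives the causal effect.
Standardising Variety K to the population field drainage mix: 0.308·127/179 + 0.333·25/107 + 0.358·4/34 = 0.339.

0.34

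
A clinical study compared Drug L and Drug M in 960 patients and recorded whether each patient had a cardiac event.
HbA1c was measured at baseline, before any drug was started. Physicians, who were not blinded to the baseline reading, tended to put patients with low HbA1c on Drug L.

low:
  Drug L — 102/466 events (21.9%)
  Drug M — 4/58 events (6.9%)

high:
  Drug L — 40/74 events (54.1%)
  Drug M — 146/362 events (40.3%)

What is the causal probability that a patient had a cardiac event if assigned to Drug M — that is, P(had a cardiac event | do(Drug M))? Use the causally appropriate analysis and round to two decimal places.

The HbA1c-specific comparison favours Drug M throughout, but the pooled figures favour Drug L. The question is whether to condition on HbA1c.
The imbalance in HbA1c arose from how patients were allocated, not from anything the drug did; and HbA1c independently affects the outcome. The pooled gap is confounded — condition on HbA1c.
Standardising Drug M to the population HbA1c mix: 0.546·4/58 + 0.454·146/362 = 0.221.

0.22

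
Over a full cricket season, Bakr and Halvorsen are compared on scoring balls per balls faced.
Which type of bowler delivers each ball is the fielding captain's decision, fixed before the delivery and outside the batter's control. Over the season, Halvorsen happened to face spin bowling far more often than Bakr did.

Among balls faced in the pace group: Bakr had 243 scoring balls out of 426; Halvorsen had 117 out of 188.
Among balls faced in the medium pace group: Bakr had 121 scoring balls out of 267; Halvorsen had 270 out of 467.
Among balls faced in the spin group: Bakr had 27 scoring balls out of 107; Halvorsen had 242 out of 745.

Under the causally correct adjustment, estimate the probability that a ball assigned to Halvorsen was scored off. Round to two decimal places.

Bowling type differs across players for reasons unrelated to any effect of the player itself, and it separately predicts the outcome — a classic confounder. We must compare within bowling type levels.
Standardising Halvorsen to the population bowling type mix: 0.279·117/188 + 0.334·270/467 + 0.387·242/745 = 0.492.

0.49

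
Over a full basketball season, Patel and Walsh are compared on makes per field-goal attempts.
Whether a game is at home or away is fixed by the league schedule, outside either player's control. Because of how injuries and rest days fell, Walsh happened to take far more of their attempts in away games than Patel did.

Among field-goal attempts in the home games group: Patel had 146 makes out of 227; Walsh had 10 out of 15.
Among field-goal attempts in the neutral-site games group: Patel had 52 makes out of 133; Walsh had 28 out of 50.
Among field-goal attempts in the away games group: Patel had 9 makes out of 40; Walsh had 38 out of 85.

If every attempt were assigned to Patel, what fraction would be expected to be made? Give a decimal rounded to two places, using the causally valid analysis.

Within every game venue level Walsh has the higher rate, yet pooled Patel does — Simpson's reversal.
The imbalance in game venue arose from how field-goal attempts were allocated, not from anything the player did; and game venue independently affects the outcome. The pooled gap is confounded — condition on game venue.
Standardising Patel to the population game venue mix: 0.440·146/227 + 0.333·52/133 + 0.227·9/40 = 0.464.

0.46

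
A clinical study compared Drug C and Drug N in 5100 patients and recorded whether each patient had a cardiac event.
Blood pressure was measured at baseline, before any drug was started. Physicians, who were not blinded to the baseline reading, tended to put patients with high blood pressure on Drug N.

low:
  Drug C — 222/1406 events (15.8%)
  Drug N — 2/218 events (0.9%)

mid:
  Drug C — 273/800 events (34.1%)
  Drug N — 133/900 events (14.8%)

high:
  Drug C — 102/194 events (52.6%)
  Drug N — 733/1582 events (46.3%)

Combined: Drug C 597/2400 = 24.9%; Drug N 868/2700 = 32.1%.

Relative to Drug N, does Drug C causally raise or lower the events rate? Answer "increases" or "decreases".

Blood pressure satisfies the back-door criterion: it is not a descendant of the drug, and it blocks the spurious path from drug to outcome. Adjusting for it (i.e., using the within-blood pressure rates) gives the causal effect.
Within each level — low: 15.8% vs 0.9%; mid: 34.1% vs 14.8%; high: 52.6% vs 46.3% — Drug N is lower every time.

increases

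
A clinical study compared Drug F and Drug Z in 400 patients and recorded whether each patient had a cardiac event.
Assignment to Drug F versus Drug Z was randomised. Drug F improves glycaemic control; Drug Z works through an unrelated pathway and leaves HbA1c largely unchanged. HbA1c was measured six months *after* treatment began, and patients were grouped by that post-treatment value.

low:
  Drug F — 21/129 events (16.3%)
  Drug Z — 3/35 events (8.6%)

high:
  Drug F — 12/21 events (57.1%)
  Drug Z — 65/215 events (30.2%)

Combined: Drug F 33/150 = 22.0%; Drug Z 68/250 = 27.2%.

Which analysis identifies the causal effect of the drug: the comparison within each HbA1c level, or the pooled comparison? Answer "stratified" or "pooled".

Within every HbA1c level Drug Z has the lower rate, yet pooled Drug F does — Simpson's reversal.
The distribution of HbA1c is itself part of what the drug does — it is an intermediate outcome. Holding it fixed would remove that part of the effect; the total effect is the pooled difference.
Pooled: Drug F 22.0% vs Drug Z 27.2%; Drug F is lower overall.

pooled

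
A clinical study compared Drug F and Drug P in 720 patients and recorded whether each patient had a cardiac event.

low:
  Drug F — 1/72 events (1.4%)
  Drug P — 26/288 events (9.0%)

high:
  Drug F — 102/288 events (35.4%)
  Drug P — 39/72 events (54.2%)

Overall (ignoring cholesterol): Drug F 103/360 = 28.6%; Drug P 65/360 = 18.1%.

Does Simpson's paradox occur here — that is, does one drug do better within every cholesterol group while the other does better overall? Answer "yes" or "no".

yes

Within each cholesterol level (low 1.4% vs 9.0%; high 35.4% vs 54.2%), Drug F has the lower rate every time. Pooled: 28.6% vs 18.1% — Drug P has the lower rate overall. The two comparisons disagree.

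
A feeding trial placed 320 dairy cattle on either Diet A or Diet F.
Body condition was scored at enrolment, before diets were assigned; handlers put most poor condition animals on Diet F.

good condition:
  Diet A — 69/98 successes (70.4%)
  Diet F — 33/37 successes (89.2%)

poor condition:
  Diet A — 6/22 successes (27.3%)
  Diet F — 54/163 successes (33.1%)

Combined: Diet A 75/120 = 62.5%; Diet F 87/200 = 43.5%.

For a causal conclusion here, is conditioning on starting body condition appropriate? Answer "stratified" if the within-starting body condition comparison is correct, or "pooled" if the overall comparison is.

Diet F is higher inside every starting body condition stratum but Diet A is higher in aggregate. Whether to stratify depends on how starting body condition relates to the diet.
The imbalance in starting body condition arose from how dairy cattle were allocated, not from anything the diet did; and starting body condition independently affects the outcome. The pooled gap is confounded — condition on starting body condition.
Within each level — good condition: 70.4% vs 89.2%; poor condition: 27.3% vs 33.1% — Diet F is higher every time.

stratified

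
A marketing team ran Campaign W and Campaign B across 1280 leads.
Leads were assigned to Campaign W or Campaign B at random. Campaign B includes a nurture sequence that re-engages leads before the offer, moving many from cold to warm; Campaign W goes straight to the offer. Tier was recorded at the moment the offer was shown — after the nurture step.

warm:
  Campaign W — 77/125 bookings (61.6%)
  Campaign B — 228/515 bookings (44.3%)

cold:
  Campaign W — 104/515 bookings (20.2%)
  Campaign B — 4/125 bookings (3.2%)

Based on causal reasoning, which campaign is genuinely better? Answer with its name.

Engagement tier is recorded after the campaign and is itself shifted by it — it sits on the causal path from campaign to outcome. Conditioning on a mediator would strip out part of the effect we want; the pooled comparison gives the total causal effect.
Pooled: Campaign W 28.3% vs Campaign B 36.2%; Campaign B is higher overall.

Campaign B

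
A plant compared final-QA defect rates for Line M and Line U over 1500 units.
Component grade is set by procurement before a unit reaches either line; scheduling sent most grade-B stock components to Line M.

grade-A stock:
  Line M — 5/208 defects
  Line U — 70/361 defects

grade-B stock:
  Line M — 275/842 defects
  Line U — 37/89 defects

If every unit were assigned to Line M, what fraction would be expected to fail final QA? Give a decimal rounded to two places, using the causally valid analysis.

Line M is lower inside every component grade stratum but Line U is lower in aggregate. Whether to stratify depends on how component grade relates to the line.
Nothing the line does changes component grade; the imbalance is an allocation artefact. With component grade also predicting the outcome, the pooled figure is confounded, and the within-stratum comparison is the causal one.
Standardising Line M to the population component grade mix: 0.379·5/208 + 0.621·275/842 = 0.212.

0.21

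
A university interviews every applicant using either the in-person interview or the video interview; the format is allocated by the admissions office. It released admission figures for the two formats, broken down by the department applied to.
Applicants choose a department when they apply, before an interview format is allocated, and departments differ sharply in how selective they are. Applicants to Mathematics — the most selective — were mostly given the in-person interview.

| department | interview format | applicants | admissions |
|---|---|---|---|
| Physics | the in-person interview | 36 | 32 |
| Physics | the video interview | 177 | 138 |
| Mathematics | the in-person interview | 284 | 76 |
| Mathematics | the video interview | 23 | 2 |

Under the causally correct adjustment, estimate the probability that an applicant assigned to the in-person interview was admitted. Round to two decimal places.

0.52

The imbalance in department arose from how applicants were allocated, not from anything the interview format did; and department independently affects the outcome. The pooled gap is confounded — condition on department.
Standardising the in-person interview to the population department mix: 0.410·32/36 + 0.590·76/284 = 0.522.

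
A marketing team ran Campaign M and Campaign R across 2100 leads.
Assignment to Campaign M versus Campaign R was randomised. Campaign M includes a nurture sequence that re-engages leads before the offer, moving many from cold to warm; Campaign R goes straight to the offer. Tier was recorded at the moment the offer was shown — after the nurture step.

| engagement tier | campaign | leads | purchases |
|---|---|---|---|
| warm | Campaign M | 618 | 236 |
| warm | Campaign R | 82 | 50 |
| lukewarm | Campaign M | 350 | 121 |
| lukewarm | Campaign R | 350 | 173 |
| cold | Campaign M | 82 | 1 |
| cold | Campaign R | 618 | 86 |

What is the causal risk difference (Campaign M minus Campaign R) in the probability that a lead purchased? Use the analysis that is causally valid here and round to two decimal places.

Engagement tier here is a post-treatment variable shaped by the campaign; conditioning on it would introduce bias rather than remove it. The overall comparison is the causal one.
The causal difference is the pooled difference: 0.341 − 0.294 = +0.047.

+0.05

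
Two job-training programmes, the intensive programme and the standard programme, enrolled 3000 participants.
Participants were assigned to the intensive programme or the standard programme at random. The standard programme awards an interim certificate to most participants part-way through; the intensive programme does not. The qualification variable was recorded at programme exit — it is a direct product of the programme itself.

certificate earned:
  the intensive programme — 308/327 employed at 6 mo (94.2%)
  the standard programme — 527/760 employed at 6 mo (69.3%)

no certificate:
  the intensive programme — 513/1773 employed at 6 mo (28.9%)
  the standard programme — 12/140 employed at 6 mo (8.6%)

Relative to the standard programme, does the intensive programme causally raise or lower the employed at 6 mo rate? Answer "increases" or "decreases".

Qualification attained during the programme is recorded after the programme and is itself shifted by it — it sits on the causal path from programme to outcome. Conditioning on a mediator would strip out part of the effect we want; the pooled comparison gives the total causal effect.
Pooled: the intensive programme 39.1% vs the standard programme 59.9%; the standard programme is higher overall.

decreases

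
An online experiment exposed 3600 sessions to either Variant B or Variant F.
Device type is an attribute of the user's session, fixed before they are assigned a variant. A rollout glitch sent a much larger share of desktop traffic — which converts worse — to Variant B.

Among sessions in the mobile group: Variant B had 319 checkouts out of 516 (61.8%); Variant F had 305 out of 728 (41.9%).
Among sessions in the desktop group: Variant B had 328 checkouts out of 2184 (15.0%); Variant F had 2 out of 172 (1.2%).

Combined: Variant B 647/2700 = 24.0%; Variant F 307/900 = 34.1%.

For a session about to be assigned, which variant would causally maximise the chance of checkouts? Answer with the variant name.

Variant B

Device type differs across variants for reasons unrelated to any effect of the variant itself, and it separately predicts the outcome — a classic confounder. We must compare within device type levels.
Within each level — mobile: 61.8% vs 41.9%; desktop: 15.0% vs 1.2% — Variant B is higher every time.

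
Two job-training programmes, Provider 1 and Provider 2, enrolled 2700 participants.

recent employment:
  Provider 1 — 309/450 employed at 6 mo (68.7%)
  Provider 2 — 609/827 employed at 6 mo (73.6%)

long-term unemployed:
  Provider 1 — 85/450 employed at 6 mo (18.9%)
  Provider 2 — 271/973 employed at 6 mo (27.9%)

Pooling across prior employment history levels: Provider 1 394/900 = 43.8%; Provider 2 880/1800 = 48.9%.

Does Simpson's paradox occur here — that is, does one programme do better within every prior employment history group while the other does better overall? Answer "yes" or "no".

no

Within each prior employment history level (recent employment 68.7% vs 73.6%; long-term unemployed 18.9% vs 27.9%), Provider 2 has the higher rate every time. Pooled: 43.8% vs 48.9% — Provider 2 has the higher rate overall. They agree.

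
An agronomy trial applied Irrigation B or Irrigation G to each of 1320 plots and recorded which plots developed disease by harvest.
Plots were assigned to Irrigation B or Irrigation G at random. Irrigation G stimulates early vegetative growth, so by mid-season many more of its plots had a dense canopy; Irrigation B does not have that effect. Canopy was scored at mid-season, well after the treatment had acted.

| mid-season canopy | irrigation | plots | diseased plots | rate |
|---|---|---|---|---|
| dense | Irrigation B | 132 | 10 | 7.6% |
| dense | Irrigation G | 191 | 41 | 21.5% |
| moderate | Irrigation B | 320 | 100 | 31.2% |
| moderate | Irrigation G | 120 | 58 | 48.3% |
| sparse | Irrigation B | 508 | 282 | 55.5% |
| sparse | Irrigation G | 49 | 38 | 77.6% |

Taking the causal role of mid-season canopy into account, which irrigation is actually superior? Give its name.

The stratified and pooled comparisons disagree (Irrigation B wins within each mid-season canopy; Irrigation G wins overall), so the answer turns on the causal role of mid-season canopy.
Mid-season canopy is recorded after the irrigation and is itself shifted by it — it sits on the causal path from irrigation to outcome. Conditioning on a mediator would strip out part of the effect we want; the pooled comparison gives the total causal effect.
Pooled: Irrigation B 40.8% vs Irrigation G 38.1%; Irrigation G is lower overall.

Irrigation G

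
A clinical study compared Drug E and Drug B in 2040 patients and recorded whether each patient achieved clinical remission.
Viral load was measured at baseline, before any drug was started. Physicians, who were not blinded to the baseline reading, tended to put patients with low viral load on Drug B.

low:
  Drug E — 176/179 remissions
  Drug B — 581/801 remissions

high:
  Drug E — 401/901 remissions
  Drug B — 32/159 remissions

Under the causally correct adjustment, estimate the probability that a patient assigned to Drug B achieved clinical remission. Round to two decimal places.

Drug E is higher inside every viral load stratum but Drug B is higher in aggregate. Whether to stratify depends on how viral load relates to the drug.
Viral load is set before the drug has any effect — it is not caused by the drug — and it independently drives the outcome. That makes it a confounder, so the causal comparison is within viral load levels.
Standardising Drug B to the population viral load mix: 0.480·581/801 + 0.520·32/159 = 0.453.

0.45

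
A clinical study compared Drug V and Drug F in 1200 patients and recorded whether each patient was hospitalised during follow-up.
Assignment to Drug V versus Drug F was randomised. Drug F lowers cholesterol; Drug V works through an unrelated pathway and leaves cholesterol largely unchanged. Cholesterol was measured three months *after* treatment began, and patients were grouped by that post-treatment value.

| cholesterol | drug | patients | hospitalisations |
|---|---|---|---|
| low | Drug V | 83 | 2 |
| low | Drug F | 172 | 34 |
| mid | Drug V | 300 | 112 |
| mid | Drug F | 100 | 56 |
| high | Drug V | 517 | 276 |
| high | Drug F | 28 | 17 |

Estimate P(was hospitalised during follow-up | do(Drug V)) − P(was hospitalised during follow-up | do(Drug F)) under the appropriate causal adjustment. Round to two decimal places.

+0.08

Cholesterol lies on the pathway drug → cholesterol → outcome, so adjusting for it blocks the indirect effect. For the total causal effect of drug, use the unadjusted pooled rates.
The causal difference is the pooled difference: 0.433 − 0.357 = +0.077.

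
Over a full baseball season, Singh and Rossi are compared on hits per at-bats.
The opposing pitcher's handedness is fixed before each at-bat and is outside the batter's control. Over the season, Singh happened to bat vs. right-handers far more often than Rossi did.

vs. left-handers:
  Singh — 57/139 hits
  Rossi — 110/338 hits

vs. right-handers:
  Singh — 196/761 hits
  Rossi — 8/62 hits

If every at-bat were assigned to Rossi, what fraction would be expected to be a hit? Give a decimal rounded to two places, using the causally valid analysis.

Pitcher handedness satisfies the back-door criterion: it is not a descendant of the player, and it blocks the spurious path from player to outcome. Adjusting for it (i.e., using the within-pitcher handedness rates) gives the causal effect.
Standardising Rossi to the population pitcher handedness mix: 0.367·110/338 + 0.633·8/62 = 0.201.

0.20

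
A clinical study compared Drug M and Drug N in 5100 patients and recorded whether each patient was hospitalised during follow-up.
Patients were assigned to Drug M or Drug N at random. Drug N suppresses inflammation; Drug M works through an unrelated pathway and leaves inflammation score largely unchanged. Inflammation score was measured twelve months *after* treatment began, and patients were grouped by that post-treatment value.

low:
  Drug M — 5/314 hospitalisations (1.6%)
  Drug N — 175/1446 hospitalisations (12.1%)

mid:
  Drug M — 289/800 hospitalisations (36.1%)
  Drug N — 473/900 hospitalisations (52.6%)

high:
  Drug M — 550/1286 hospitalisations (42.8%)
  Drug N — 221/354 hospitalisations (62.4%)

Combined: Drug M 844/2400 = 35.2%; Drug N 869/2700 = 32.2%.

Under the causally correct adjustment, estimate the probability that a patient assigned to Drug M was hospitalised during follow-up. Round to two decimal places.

0.35

The stratified and pooled comparisons disagree (Drug M wins within each inflammation score; Drug N wins overall), so the answer turns on the causal role of inflammation score.
Stratifying would compare drugs among patients the drugs themselves sorted into inflammation score groups — a form of selection on an intermediate. The unconditioned pooled rates give the total causal effect.
So P(outcome | do(Drug M)) is just the pooled rate for Drug M: 844/2400 = 0.352.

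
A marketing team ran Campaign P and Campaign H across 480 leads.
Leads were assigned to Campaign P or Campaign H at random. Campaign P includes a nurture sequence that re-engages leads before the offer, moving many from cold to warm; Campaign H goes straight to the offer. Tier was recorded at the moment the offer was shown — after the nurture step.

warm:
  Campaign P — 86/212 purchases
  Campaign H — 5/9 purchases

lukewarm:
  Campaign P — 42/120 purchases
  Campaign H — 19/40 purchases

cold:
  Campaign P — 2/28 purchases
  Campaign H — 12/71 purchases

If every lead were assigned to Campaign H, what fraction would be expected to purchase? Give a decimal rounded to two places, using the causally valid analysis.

The stratified and pooled comparisons disagree (Campaign H wins within each engagement tier; Campaign P wins overall), so the answer turns on the causal role of engagement tier.
Because the campaign influences engagement tier, engagement tier is a post-treatment mediator, not a confounder. Stratifying on it would bias the estimate; the causal effect is the crude pooled difference.
So P(outcome | do(Campaign H)) is just the pooled rate for Campaign H: 36/120 = 0.300.

0.30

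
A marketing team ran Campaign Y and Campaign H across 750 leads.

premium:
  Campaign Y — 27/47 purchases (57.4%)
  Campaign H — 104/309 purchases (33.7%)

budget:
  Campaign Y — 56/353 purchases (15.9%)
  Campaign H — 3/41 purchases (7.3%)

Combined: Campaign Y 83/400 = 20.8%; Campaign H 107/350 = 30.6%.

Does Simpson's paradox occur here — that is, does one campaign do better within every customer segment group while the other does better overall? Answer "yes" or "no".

Within each customer segment level (premium 57.4% vs 33.7%; budget 15.9% vs 7.3%), Campaign Y has the higher rate every time. Pooled: 20.8% vs 30.6% — Campaign H has the higher rate overall. The two comparisons disagree.

yes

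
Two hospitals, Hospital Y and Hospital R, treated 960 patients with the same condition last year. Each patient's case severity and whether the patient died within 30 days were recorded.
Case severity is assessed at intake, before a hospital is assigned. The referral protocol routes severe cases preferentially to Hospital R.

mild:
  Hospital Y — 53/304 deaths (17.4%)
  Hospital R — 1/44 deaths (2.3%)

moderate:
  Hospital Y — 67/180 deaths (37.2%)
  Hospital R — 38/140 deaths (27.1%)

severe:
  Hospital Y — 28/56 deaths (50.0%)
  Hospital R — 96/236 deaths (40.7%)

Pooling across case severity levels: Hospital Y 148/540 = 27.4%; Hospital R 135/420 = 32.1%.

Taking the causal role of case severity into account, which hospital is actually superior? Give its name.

Within every case severity level Hospital R has the lower rate, yet pooled Hospital Y does — Simpson's reversal.
Case severity differs across hospitals for reasons unrelated to any effect of the hospital itself, and it separately predicts the outcome — a classic confounder. We must compare within case severity levels.
Within each level — mild: 17.4% vs 2.3%; moderate: 37.2% vs 27.1%; severe: 50.0% vs 40.7% — Hospital R is lower every time.

Hospital R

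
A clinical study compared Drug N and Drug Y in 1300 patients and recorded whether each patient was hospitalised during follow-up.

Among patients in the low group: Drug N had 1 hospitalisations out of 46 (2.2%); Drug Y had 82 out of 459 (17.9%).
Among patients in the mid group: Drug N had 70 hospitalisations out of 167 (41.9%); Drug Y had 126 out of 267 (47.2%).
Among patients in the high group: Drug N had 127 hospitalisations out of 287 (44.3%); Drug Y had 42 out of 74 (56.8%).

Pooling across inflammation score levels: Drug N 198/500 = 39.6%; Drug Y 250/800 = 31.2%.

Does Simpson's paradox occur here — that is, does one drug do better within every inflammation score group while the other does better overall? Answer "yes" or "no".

yes

Within each inflammation score level (low 2.2% vs 17.9%; mid 41.9% vs 47.2%; high 44.3% vs 56.8%), Drug N has the lower rate every time. Pooled: 39.6% vs 31.2% — Drug Y has the lower rate overall. The two comparisons disagree.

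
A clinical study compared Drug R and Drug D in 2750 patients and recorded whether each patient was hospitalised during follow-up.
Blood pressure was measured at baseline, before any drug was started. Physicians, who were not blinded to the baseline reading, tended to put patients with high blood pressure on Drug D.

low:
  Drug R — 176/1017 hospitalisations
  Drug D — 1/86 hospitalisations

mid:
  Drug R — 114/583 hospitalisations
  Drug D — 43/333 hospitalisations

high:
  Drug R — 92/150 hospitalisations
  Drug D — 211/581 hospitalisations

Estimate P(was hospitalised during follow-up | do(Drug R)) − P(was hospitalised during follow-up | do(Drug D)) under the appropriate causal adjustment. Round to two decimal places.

+0.15

Nothing the drug does changes blood pressure; the imbalance is an allocation artefact. With blood pressure also predicting the outcome, the pooled figure is confounded, and the within-stratum comparison is the causal one.
Adjusting over the population distribution of blood pressure: 0.401·(0.173−0.012) + 0.333·(0.196−0.129) + 0.266·(0.613−0.363) = +0.153.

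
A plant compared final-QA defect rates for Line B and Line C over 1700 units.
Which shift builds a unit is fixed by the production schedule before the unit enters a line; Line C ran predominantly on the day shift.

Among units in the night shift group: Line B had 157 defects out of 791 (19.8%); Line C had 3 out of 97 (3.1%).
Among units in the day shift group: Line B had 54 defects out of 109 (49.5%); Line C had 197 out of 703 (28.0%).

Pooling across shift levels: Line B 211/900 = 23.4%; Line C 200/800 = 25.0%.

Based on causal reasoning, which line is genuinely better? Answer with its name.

Line C

Shift satisfies the back-door criterion: it is not a descendant of the line, and it blocks the spurious path from line to outcome. Adjusting for it (i.e., using the within-shift rates) gives the causal effect.
Within each level — night shift: 19.8% vs 3.1%; day shift: 49.5% vs 28.0% — Line C is lower every time.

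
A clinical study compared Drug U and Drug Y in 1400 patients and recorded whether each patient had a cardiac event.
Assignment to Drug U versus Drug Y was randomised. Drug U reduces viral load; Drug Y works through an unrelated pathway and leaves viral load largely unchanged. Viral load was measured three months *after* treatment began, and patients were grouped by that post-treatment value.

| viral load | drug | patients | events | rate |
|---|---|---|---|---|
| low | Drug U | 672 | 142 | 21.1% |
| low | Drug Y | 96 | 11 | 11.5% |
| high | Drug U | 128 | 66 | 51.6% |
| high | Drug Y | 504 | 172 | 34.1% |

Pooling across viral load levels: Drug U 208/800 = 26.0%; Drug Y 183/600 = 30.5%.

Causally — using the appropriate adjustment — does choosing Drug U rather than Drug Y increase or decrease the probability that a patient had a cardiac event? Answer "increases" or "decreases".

decreases

Drug Y is lower inside every viral load stratum but Drug U is lower in aggregate. Whether to stratify depends on how viral load relates to the drug.
Because the drug influences viral load, viral load is a post-treatment mediator, not a confounder. Stratifying on it would bias the estimate; the causal effect is the crude pooled difference.
Pooled: Drug U 26.0% vs Drug Y 30.5%; Drug U is lower overall.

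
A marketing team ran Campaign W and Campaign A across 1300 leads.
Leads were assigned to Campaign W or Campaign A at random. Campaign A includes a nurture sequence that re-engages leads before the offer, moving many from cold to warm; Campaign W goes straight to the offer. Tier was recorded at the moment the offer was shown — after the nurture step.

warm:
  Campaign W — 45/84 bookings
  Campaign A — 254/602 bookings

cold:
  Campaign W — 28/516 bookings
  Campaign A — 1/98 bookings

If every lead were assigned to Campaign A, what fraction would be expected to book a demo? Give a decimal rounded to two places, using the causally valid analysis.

The engagement tier-specific comparison favours Campaign W throughout, but the pooled figures favour Campaign A. The question is whether to condition on engagement tier.
The distribution of engagement tier is itself part of what the campaign does — it is an intermediate outcome. Holding it fixed would remove that part of the effect; the total effect is the pooled difference.
So P(outcome | do(Campaign A)) is just the pooled rate for Campaign A: 255/700 = 0.364.

0.36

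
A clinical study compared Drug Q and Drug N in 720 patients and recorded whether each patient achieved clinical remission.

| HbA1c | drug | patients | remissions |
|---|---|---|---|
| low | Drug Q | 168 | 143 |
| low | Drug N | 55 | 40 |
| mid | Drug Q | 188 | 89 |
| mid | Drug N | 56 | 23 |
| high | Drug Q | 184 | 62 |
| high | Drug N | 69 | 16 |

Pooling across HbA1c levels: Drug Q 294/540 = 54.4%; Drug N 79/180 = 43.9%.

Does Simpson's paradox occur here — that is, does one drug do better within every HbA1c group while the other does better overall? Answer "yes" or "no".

Within each HbA1c level (low 85.1% vs 72.7%; mid 47.3% vs 41.1%; high 33.7% vs 23.2%), Drug Q has the higher rate every time. Pooled: 54.4% vs 43.9% — Drug Q has the higher rate overall. They agree.

no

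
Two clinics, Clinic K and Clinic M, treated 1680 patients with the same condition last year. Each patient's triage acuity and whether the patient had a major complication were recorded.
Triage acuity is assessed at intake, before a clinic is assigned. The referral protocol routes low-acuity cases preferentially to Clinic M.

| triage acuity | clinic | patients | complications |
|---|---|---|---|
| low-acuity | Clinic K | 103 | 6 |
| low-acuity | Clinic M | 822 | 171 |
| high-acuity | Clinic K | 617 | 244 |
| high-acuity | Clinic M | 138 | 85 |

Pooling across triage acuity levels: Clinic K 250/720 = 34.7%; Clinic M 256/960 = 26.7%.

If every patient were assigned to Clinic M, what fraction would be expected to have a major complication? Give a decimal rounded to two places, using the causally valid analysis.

0.39

The stratified and pooled comparisons disagree (Clinic K wins within each triage acuity; Clinic M wins overall), so the answer turns on the causal role of triage acuity.
Here triage acuity is a common cause — it drives both which clinic a case falls under and the outcome. The crude comparison mixes populations; the stratum-specific rates are the causally relevant ones.
Standardising Clinic M to the population triage acuity mix: 0.551·171/822 + 0.449·85/138 = 0.391.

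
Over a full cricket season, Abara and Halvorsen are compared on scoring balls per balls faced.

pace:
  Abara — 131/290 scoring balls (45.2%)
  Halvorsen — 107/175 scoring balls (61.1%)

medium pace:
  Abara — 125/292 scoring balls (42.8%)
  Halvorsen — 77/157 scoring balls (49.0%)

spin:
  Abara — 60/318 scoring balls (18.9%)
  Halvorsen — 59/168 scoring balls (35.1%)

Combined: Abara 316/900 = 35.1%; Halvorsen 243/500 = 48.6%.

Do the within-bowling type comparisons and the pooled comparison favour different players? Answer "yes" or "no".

no

Within each bowling type level (pace 45.2% vs 61.1%; medium pace 42.8% vs 49.0%; spin 18.9% vs 35.1%), Halvorsen has the higher rate every time. Pooled: 35.1% vs 48.6% — Halvorsen has the higher rate overall. They agree.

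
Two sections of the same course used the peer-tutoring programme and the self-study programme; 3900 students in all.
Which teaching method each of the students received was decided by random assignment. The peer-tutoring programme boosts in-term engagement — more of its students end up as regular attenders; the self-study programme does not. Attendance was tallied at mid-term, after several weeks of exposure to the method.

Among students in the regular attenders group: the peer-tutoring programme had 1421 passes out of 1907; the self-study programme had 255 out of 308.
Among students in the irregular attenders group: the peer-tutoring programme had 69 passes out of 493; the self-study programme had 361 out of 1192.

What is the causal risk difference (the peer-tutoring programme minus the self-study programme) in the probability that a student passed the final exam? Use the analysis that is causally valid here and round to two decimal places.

The distribution of mid-term attendance is itself part of what the teaching method does — it is an intermediate outcome. Holding it fixed would remove that part of the effect; the total effect is the pooled difference.
The causal difference is the pooled difference: 0.621 − 0.411 = +0.210.

+0.21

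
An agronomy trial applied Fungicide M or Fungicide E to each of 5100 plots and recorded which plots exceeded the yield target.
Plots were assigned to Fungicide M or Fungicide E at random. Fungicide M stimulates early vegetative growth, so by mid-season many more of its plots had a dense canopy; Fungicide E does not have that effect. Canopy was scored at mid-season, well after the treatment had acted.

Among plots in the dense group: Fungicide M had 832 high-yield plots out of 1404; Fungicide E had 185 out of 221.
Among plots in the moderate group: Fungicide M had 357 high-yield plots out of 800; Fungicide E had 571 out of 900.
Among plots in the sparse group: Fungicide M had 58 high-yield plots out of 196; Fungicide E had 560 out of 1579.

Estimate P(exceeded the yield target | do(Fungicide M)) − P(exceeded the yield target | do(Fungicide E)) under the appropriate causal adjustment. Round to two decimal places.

Mid-season canopy is downstream of the fungicide. One should not condition on a consequence of treatment, so the overall rates are the right comparison.
The causal difference is the pooled difference: 0.520 − 0.487 = +0.032.

+0.03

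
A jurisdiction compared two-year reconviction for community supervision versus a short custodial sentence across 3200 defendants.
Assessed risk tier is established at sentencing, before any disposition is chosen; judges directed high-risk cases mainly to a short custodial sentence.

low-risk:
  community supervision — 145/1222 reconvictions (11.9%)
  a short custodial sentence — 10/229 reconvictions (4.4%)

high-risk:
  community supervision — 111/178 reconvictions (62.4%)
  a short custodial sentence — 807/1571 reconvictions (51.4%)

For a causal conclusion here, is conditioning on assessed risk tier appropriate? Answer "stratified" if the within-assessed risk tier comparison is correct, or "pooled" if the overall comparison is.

stratified

The assessed risk tier-specific comparison favours a short custodial sentence throughout, but the pooled figures favour community supervision. The question is whether to condition on assessed risk tier.
Assessed risk tier is set before the disposition has any effect — it is not caused by the disposition — and it independently drives the outcome. That makes it a confounder, so the causal comparison is within assessed risk tier levels.
Within each level — low-risk: 11.9% vs 4.4%; high-risk: 62.4% vs 51.4% — a short custodial sentence is lower every time.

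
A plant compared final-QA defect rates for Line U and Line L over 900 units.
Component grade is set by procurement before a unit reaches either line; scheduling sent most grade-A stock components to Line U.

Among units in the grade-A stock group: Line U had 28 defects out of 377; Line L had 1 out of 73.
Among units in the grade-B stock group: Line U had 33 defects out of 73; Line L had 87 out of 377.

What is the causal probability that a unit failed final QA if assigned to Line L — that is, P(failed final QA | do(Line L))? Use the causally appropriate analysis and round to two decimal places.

0.12

Here component grade is a common cause — it drives both which line a case falls under and the outcome. The crude comparison mixes populations; the stratum-specific rates are the causally relevant ones.
Standardising Line L to the population component grade mix: 0.500·1/73 + 0.500·87/377 = 0.122.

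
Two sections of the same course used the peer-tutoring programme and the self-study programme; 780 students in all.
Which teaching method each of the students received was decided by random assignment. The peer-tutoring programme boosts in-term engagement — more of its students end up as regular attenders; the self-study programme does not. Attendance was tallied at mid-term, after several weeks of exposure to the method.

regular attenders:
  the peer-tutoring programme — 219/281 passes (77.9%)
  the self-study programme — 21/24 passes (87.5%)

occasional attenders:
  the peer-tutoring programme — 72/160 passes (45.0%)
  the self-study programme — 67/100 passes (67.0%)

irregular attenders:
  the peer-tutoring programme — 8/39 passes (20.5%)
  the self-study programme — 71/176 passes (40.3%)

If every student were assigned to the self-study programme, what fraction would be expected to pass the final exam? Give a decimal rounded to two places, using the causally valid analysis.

Within every mid-term attendance level the self-study programme has the higher rate, yet pooled the peer-tutoring programme does — Simpson's reversal.
Mid-term attendance here is a post-treatment variable shaped by the teaching method; conditioning on it would introduce bias rather than remove it. The overall comparison is the causal one.
So P(outcome | do(the self-study programme)) is just the pooled rate for the self-study programme: 159/300 = 0.530.

0.53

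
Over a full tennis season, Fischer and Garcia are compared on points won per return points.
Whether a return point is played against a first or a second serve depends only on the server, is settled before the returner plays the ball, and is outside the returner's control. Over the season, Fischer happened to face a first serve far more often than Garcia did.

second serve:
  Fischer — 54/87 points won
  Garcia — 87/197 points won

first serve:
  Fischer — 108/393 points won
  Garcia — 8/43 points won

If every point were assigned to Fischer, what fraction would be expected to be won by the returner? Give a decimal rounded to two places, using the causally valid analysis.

The serve type-specific comparison favours Fischer throughout, but the pooled figures favour Garcia. The question is whether to condition on serve type.
Serve type is set before the player has any effect — it is not caused by the player — and it independently drives the outcome. That makes it a confounder, so the causal comparison is within serve type levels.
Standardising Fischer to the population serve type mix: 0.394·54/87 + 0.606·108/393 = 0.411.

0.41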